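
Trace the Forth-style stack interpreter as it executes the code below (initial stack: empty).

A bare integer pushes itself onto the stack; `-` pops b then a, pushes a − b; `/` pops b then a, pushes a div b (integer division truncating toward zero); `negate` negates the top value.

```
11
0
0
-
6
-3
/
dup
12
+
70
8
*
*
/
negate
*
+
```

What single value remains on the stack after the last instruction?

11

11     → [11]
0      → [11, 0]
0      → [11, 0, 0]
-      → [11, 0]
6      → [11, 0, 6]
-3     → [11, 0, 6, -3]
/      → [11, 0, -2]
dup    → [11, 0, -2, -2]
12     → [11, 0, -2, -2, 12]
+      → [11, 0, -2, 10]
70     → [11, 0, -2, 10, 70]
8      → [11, 0, -2, 10, 70, 8]
*      → [11, 0, -2, 10, 560]
*      → [11, 0, -2, 5600]
/      → [11, 0, 0]
negate → [11, 0, 0]
*      → [11, 0]
+      → [11]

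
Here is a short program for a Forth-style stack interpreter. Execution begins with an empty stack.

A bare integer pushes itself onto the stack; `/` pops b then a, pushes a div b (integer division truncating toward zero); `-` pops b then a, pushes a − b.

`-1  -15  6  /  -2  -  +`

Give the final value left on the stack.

-1   [-1]
-15  [-1, -15]
6    [-1, -15, 6]
/    [-1, -2]
-2   [-1, -2, -2]
-    [-1, 0]
+    [-1]

-1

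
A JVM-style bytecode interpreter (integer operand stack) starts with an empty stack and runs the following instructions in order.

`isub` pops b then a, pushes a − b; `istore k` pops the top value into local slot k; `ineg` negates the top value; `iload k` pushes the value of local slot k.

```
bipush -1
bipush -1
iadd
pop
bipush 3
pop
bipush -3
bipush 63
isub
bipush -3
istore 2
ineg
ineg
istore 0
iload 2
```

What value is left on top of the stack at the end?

bipush -1  [-1]
bipush -1  [-1, -1]
iadd       [-2]
pop        []
bipush 3   [3]
pop        []
bipush -3  [-3]
bipush 63  [-3, 63]
isub       [-66]
bipush -3  [-66, -3]
istore 2   [-66]
ineg       [66]
ineg       [-66]
istore 0   []
iload 2    [-3]

-3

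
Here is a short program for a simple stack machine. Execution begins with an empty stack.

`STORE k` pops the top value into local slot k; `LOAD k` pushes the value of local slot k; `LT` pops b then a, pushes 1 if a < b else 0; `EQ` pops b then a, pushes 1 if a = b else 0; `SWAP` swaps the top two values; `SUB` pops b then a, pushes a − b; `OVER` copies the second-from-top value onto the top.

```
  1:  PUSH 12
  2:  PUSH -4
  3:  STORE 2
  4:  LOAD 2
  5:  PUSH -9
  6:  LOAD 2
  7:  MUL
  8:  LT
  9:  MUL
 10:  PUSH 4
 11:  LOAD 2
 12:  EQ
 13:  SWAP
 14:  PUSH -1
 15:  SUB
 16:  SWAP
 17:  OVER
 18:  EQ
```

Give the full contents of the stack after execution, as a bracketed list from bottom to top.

PUSH 12  [12]
PUSH -4  [12, -4]
STORE 2  [12]
LOAD 2   [12, -4]
PUSH -9  [12, -4, -9]
LOAD 2   [12, -4, -9, -4]
MUL      [12, -4, 36]
LT       [12, 1]
MUL      [12]
PUSH 4   [12, 4]
LOAD 2   [12, 4, -4]
EQ       [12, 0]
SWAP     [0, 12]
PUSH -1  [0, 12, -1]
SUB      [0, 13]
SWAP     [13, 0]
OVER     [13, 0, 13]
EQ       [13, 0]

[13, 0]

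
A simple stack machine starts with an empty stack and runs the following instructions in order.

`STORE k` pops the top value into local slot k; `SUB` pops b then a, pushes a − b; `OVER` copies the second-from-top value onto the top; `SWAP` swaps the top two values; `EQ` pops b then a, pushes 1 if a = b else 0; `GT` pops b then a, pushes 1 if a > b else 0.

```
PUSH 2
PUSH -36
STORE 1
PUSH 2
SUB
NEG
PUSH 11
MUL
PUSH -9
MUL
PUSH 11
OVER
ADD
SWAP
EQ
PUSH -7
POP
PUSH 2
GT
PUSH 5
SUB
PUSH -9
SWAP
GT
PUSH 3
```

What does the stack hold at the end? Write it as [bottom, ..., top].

[0, 3]

PUSH 2   → 2
PUSH -36 → 2 -36
STORE 1  → 2
PUSH 2   → 2 2
SUB      → 0
NEG      → 0
PUSH 11  → 0 11
MUL      → 0
PUSH -9  → 0 -9
MUL      → 0
PUSH 11  → 0 11
OVER     → 0 11 0
ADD      → 0 11
SWAP     → 11 0
EQ       → 0
PUSH -7  → 0 -7
POP      → 0
PUSH 2   → 0 2
GT       → 0
PUSH 5   → 0 5
SUB      → -5
PUSH -9  → -5 -9
SWAP     → -9 -5
GT       → 0
PUSH 3   → 0 3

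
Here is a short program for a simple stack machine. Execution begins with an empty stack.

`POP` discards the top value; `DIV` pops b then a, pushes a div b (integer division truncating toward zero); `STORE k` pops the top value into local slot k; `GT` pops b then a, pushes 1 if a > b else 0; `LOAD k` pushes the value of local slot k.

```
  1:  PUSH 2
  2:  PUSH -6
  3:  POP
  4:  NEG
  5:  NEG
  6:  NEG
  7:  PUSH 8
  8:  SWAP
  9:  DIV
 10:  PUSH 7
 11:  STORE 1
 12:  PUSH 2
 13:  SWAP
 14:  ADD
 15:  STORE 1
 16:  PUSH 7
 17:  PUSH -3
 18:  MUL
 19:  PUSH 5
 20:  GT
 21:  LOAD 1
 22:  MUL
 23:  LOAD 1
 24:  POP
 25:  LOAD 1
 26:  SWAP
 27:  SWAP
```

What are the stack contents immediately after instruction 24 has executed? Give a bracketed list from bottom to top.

PUSH 2  : 2
PUSH -6 : 2 -6
POP     : 2
NEG     : -2
NEG     : 2
NEG     : -2
PUSH 8  : -2 8
SWAP    : 8 -2
DIV     : -4
PUSH 7  : -4 7
STORE 1 : -4
PUSH 2  : -4 2
SWAP    : 2 -4
ADD     : -2
STORE 1 : (empty)
PUSH 7  : 7
PUSH -3 : 7 -3
MUL     : -21
PUSH 5  : -21 5
GT      : 0
LOAD 1  : 0 -2
MUL     : 0
LOAD 1  : 0 -2
POP     : 0

[0]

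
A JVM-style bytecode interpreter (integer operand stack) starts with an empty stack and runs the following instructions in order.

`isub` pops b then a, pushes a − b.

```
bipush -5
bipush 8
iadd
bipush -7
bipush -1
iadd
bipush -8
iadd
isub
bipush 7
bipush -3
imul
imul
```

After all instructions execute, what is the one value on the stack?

bipush -5 -> [-5]
bipush 8  -> [-5, 8]
iadd      -> [3]
bipush -7 -> [3, -7]
bipush -1 -> [3, -7, -1]
iadd      -> [3, -8]
bipush -8 -> [3, -8, -8]
iadd      -> [3, -16]
isub      -> [19]
bipush 7  -> [19, 7]
bipush -3 -> [19, 7, -3]
imul      -> [19, -21]
imul      -> [-399]

-399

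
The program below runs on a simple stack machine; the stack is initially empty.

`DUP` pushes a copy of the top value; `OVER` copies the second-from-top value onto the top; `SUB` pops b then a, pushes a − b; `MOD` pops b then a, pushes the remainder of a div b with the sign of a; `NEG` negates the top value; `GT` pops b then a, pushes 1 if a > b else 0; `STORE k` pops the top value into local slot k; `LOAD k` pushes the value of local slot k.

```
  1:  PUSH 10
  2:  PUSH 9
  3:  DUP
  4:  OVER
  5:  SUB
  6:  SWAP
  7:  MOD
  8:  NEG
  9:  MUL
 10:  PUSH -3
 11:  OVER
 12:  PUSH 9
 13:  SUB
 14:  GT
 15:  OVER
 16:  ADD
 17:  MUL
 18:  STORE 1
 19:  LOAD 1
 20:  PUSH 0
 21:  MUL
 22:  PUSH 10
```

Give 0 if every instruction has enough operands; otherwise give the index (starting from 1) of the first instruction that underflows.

PUSH 10 → [10]
PUSH 9  → [10, 9]
DUP     → [10, 9, 9]
OVER    → [10, 9, 9, 9]
SUB     → [10, 9, 0]
SWAP    → [10, 0, 9]
MOD     → [10, 0]
NEG     → [10, 0]
MUL     → [0]
PUSH -3 → [0, -3]
OVER    → [0, -3, 0]
PUSH 9  → [0, -3, 0, 9]
SUB     → [0, -3, -9]
GT      → [0, 1]
OVER    → [0, 1, 0]
ADD     → [0, 1]
MUL     → [0]
STORE 1 → []
LOAD 1  → [0]
PUSH 0  → [0, 0]
MUL     → [0]
PUSH 10 → [0, 10]

0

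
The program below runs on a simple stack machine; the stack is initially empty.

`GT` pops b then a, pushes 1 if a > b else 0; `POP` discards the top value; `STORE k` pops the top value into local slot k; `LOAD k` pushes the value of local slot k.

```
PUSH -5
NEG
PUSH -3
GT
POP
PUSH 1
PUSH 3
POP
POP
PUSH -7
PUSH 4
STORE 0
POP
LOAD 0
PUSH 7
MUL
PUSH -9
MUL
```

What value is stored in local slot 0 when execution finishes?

4

PUSH -5 → [-5]
NEG     → [5]
PUSH -3 → [5, -3]
GT      → [1]
POP     → []
PUSH 1  → [1]
PUSH 3  → [1, 3]
POP     → [1]
POP     → []
PUSH -7 → [-7]
PUSH 4  → [-7, 4]
STORE 0 → [-7]
POP     → []
LOAD 0  → [4]
PUSH 7  → [4, 7]
MUL     → [28]
PUSH -9 → [28, -9]
MUL     → [-252]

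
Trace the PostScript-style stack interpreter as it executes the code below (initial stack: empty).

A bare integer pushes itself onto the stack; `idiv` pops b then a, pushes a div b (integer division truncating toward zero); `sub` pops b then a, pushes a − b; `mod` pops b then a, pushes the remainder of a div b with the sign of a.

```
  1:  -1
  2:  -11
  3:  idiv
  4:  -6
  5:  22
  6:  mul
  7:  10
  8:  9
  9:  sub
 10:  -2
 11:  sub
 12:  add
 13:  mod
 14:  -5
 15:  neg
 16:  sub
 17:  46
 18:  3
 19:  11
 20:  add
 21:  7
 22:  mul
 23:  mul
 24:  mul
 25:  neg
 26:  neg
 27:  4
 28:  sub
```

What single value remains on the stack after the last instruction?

-22544

-1    [-1]
-11   [-1, -11]
idiv  [0]
-6    [0, -6]
22    [0, -6, 22]
mul   [0, -132]
10    [0, -132, 10]
9     [0, -132, 10, 9]
sub   [0, -132, 1]
-2    [0, -132, 1, -2]
sub   [0, -132, 3]
add   [0, -129]
mod   [0]
-5    [0, -5]
neg   [0, 5]
sub   [-5]
46    [-5, 46]
3     [-5, 46, 3]
11    [-5, 46, 3, 11]
add   [-5, 46, 14]
7     [-5, 46, 14, 7]
mul   [-5, 46, 98]
mul   [-5, 4508]
mul   [-22540]
neg   [22540]
neg   [-22540]
4     [-22540, 4]
sub   [-22544]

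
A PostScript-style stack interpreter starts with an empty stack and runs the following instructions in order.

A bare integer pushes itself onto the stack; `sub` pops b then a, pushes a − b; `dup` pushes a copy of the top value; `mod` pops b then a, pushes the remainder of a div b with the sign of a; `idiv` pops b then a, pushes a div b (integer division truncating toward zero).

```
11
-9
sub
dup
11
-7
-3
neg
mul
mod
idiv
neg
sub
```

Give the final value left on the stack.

21

11   → 11
-9   → 11 -9
sub  → 20
dup  → 20 20
11   → 20 20 11
-7   → 20 20 11 -7
-3   → 20 20 11 -7 -3
neg  → 20 20 11 -7 3
mul  → 20 20 11 -21
mod  → 20 20 11
idiv → 20 1
neg  → 20 -1
sub  → 21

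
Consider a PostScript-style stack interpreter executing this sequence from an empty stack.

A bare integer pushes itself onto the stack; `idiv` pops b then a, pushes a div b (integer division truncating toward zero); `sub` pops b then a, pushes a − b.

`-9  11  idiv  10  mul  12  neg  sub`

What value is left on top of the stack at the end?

12

-9   -> -9
11   -> -9 11
idiv -> 0
10   -> 0 10
mul  -> 0
12   -> 0 12
neg  -> 0 -12
sub  -> 12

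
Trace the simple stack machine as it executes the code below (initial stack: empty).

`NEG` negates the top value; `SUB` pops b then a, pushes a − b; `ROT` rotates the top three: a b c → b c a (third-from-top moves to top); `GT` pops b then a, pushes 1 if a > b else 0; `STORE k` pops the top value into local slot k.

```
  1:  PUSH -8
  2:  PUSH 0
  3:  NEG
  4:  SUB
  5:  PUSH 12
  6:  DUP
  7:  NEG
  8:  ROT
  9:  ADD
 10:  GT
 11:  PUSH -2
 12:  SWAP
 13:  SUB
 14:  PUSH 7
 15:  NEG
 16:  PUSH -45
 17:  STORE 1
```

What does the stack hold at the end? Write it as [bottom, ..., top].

PUSH -8  → -8
PUSH 0   → -8 0
NEG      → -8 0
SUB      → -8
PUSH 12  → -8 12
DUP      → -8 12 12
NEG      → -8 12 -12
ROT      → 12 -12 -8
ADD      → 12 -20
GT       → 1
PUSH -2  → 1 -2
SWAP     → -2 1
SUB      → -3
PUSH 7   → -3 7
NEG      → -3 -7
PUSH -45 → -3 -7 -45
STORE 1  → -3 -7

[-3, -7]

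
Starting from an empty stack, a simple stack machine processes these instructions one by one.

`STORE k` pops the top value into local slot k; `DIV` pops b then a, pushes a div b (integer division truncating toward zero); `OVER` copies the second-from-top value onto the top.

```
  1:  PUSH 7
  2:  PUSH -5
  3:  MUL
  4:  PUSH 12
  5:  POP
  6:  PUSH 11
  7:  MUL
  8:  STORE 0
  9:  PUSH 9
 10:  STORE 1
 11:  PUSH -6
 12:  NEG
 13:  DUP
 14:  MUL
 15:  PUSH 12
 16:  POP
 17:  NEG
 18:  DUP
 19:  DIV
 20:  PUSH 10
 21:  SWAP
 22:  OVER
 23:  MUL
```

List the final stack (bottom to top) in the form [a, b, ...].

PUSH 7  : [7]
PUSH -5 : [7, -5]
MUL     : [-35]
PUSH 12 : [-35, 12]
POP     : [-35]
PUSH 11 : [-35, 11]
MUL     : [-385]
STORE 0 : []
PUSH 9  : [9]
STORE 1 : []
PUSH -6 : [-6]
NEG     : [6]
DUP     : [6, 6]
MUL     : [36]
PUSH 12 : [36, 12]
POP     : [36]
NEG     : [-36]
DUP     : [-36, -36]
DIV     : [1]
PUSH 10 : [1, 10]
SWAP    : [10, 1]
OVER    : [10, 1, 10]
MUL     : [10, 10]

[10, 10]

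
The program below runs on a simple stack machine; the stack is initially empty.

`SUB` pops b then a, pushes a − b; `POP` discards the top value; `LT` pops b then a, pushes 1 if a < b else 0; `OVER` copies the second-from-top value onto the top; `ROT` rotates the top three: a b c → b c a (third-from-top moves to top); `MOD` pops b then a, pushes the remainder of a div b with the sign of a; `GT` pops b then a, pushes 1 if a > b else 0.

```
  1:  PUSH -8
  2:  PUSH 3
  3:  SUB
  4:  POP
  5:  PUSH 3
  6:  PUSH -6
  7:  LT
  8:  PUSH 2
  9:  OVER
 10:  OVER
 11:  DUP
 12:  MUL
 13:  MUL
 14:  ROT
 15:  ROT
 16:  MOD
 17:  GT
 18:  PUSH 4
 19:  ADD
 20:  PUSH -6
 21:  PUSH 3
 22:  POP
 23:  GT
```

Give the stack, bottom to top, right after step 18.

[0, 4]

PUSH -8 -> [-8]
PUSH 3  -> [-8, 3]
SUB     -> [-11]
POP     -> []
PUSH 3  -> [3]
PUSH -6 -> [3, -6]
LT      -> [0]
PUSH 2  -> [0, 2]
OVER    -> [0, 2, 0]
OVER    -> [0, 2, 0, 2]
DUP     -> [0, 2, 0, 2, 2]
MUL     -> [0, 2, 0, 4]
MUL     -> [0, 2, 0]
ROT     -> [2, 0, 0]
ROT     -> [0, 0, 2]
MOD     -> [0, 0]
GT      -> [0]
PUSH 4  -> [0, 4]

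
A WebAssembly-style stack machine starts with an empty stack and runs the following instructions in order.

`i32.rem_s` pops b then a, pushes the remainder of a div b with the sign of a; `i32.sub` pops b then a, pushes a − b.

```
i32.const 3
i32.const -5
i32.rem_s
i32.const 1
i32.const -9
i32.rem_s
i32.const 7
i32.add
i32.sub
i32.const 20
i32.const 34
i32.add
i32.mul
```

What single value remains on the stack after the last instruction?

i32.const 3  -> 3
i32.const -5 -> 3 -5
i32.rem_s    -> 3
i32.const 1  -> 3 1
i32.const -9 -> 3 1 -9
i32.rem_s    -> 3 1
i32.const 7  -> 3 1 7
i32.add      -> 3 8
i32.sub      -> -5
i32.const 20 -> -5 20
i32.const 34 -> -5 20 34
i32.add      -> -5 54
i32.mul      -> -270

-270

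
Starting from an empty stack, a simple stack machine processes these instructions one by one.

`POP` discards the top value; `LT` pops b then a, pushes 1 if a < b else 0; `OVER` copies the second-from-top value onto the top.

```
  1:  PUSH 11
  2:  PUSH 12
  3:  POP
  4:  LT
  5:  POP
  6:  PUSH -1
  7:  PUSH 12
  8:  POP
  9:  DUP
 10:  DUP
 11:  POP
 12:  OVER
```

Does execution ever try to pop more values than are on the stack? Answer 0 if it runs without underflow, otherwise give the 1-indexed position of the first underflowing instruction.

4

PUSH 11 : [11]
PUSH 12 : [11, 12]
POP     : [11]
LT  — needs 2 operands, stack has 1 → underflow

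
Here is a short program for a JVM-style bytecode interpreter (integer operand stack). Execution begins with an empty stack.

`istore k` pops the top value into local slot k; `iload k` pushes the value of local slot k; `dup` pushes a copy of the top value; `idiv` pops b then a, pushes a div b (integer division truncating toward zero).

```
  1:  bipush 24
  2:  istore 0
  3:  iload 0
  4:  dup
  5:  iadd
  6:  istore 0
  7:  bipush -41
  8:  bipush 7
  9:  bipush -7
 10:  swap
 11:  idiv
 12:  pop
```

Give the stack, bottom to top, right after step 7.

bipush 24   24
istore 0    (empty)
iload 0     24
dup         24 24
iadd        48
istore 0    (empty)
bipush -41  -41

[-41]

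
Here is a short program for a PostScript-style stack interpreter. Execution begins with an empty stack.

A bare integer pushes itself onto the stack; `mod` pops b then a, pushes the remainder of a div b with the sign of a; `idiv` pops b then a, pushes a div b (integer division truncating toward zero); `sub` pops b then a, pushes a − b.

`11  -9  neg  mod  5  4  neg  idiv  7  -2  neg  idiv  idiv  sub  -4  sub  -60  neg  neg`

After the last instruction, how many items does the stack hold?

2

11   → 11
-9   → 11 -9
neg  → 11 9
mod  → 2
5    → 2 5
4    → 2 5 4
neg  → 2 5 -4
idiv → 2 -1
7    → 2 -1 7
-2   → 2 -1 7 -2
neg  → 2 -1 7 2
idiv → 2 -1 3
idiv → 2 0
sub  → 2
-4   → 2 -4
sub  → 6
-60  → 6 -60
neg  → 6 60
neg  → 6 -60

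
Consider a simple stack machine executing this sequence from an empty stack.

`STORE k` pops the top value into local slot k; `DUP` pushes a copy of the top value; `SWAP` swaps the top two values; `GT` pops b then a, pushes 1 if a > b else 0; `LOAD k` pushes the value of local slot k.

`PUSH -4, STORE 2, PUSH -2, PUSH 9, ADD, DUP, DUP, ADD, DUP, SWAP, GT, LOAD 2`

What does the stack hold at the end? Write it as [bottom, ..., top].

PUSH -4 → -4
STORE 2 → (empty)
PUSH -2 → -2
PUSH 9  → -2 9
ADD     → 7
DUP     → 7 7
DUP     → 7 7 7
ADD     → 7 14
DUP     → 7 14 14
SWAP    → 7 14 14
GT      → 7 0
LOAD 2  → 7 0 -4

[7, 0, -4]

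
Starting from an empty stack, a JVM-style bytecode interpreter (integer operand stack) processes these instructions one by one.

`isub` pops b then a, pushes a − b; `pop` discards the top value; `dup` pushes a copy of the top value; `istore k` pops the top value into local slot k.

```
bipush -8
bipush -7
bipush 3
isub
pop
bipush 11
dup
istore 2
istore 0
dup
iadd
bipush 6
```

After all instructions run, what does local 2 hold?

bipush -8 : [-8]
bipush -7 : [-8, -7]
bipush 3  : [-8, -7, 3]
isub      : [-8, -10]
pop       : [-8]
bipush 11 : [-8, 11]
dup       : [-8, 11, 11]
istore 2  : [-8, 11]
istore 0  : [-8]
dup       : [-8, -8]
iadd      : [-16]
bipush 6  : [-16, 6]

11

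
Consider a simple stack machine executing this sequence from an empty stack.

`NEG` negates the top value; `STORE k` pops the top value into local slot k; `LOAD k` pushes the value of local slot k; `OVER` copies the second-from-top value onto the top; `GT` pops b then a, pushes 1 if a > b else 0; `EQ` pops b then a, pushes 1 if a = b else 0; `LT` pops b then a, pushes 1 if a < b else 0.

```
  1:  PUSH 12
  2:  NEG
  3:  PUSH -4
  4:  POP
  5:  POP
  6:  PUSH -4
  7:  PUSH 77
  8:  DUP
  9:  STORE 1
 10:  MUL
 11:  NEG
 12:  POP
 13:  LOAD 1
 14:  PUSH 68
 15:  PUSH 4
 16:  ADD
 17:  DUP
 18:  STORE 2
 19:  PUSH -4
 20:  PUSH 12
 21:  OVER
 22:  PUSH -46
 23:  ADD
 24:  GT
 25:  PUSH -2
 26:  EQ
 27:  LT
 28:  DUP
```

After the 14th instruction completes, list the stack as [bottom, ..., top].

[77, 68]

PUSH 12  [12]
NEG      [-12]
PUSH -4  [-12, -4]
POP      [-12]
POP      []
PUSH -4  [-4]
PUSH 77  [-4, 77]
DUP      [-4, 77, 77]
STORE 1  [-4, 77]
MUL      [-308]
NEG      [308]
POP      []
LOAD 1   [77]
PUSH 68  [77, 68]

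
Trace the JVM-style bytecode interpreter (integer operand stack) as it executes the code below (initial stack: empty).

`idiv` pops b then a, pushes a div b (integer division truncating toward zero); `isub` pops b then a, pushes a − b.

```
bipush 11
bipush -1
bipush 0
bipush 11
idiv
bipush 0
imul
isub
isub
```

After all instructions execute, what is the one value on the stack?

12

bipush 11 : 11
bipush -1 : 11 -1
bipush 0  : 11 -1 0
bipush 11 : 11 -1 0 11
idiv      : 11 -1 0
bipush 0  : 11 -1 0 0
imul      : 11 -1 0
isub      : 11 -1
isub      : 12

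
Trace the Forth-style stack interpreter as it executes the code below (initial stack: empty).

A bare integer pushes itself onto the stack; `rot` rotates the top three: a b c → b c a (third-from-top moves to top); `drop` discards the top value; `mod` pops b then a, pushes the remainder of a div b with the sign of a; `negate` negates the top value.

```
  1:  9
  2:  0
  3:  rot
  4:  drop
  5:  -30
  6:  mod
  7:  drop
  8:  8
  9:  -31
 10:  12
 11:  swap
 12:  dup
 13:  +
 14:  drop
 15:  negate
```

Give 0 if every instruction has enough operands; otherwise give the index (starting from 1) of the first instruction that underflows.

3

9 : [9]
0 : [9, 0]
rot  — needs 3 operands, stack has 2 → underflow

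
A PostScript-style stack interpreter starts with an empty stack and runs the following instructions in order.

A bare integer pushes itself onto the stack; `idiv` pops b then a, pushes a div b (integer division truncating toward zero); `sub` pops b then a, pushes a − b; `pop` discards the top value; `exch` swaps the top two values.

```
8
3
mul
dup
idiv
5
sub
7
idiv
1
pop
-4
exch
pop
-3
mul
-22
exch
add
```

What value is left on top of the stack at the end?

-10

8     8
3     8 3
mul   24
dup   24 24
idiv  1
5     1 5
sub   -4
7     -4 7
idiv  0
1     0 1
pop   0
-4    0 -4
exch  -4 0
pop   -4
-3    -4 -3
mul   12
-22   12 -22
exch  -22 12
add   -10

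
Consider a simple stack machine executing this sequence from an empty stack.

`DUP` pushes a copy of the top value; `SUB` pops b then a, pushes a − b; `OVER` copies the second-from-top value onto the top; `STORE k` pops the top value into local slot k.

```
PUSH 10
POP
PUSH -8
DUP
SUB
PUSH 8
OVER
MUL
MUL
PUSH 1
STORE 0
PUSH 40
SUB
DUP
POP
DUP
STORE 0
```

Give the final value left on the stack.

-40

PUSH 10 -> [10]
POP     -> []
PUSH -8 -> [-8]
DUP     -> [-8, -8]
SUB     -> [0]
PUSH 8  -> [0, 8]
OVER    -> [0, 8, 0]
MUL     -> [0, 0]
MUL     -> [0]
PUSH 1  -> [0, 1]
STORE 0 -> [0]
PUSH 40 -> [0, 40]
SUB     -> [-40]
DUP     -> [-40, -40]
POP     -> [-40]
DUP     -> [-40, -40]
STORE 0 -> [-40]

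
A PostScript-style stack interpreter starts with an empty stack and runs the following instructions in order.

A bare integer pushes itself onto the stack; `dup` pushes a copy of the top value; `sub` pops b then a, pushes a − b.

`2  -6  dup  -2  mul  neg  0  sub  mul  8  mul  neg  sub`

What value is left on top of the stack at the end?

578

2   → [2]
-6  → [2, -6]
dup → [2, -6, -6]
-2  → [2, -6, -6, -2]
mul → [2, -6, 12]
neg → [2, -6, -12]
0   → [2, -6, -12, 0]
sub → [2, -6, -12]
mul → [2, 72]
8   → [2, 72, 8]
mul → [2, 576]
neg → [2, -576]
sub → [578]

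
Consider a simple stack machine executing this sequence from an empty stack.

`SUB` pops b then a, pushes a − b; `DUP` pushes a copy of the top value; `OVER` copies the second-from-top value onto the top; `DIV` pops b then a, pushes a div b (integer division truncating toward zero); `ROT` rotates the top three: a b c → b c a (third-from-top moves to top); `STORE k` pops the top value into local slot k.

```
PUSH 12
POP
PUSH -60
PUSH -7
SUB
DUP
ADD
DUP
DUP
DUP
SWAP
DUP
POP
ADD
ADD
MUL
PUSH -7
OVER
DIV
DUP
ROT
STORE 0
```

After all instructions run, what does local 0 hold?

PUSH 12  -> [12]
POP      -> []
PUSH -60 -> [-60]
PUSH -7  -> [-60, -7]
SUB      -> [-53]
DUP      -> [-53, -53]
ADD      -> [-106]
DUP      -> [-106, -106]
DUP      -> [-106, -106, -106]
DUP      -> [-106, -106, -106, -106]
SWAP     -> [-106, -106, -106, -106]
DUP      -> [-106, -106, -106, -106, -106]
POP      -> [-106, -106, -106, -106]
ADD      -> [-106, -106, -212]
ADD      -> [-106, -318]
MUL      -> [33708]
PUSH -7  -> [33708, -7]
OVER     -> [33708, -7, 33708]
DIV      -> [33708, 0]
DUP      -> [33708, 0, 0]
ROT      -> [0, 0, 33708]
STORE 0  -> [0, 0]

33708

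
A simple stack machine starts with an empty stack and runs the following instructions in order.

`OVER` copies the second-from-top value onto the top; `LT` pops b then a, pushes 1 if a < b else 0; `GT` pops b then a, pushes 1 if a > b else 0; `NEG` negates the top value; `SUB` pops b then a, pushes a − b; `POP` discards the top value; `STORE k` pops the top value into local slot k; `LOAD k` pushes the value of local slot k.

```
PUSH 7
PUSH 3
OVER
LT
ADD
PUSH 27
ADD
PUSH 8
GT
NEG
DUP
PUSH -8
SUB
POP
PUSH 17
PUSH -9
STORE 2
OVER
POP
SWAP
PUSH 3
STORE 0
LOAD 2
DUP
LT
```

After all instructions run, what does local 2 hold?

PUSH 7  → [7]
PUSH 3  → [7, 3]
OVER    → [7, 3, 7]
LT      → [7, 1]
ADD     → [8]
PUSH 27 → [8, 27]
ADD     → [35]
PUSH 8  → [35, 8]
GT      → [1]
NEG     → [-1]
DUP     → [-1, -1]
PUSH -8 → [-1, -1, -8]
SUB     → [-1, 7]
POP     → [-1]
PUSH 17 → [-1, 17]
PUSH -9 → [-1, 17, -9]
STORE 2 → [-1, 17]
OVER    → [-1, 17, -1]
POP     → [-1, 17]
SWAP    → [17, -1]
PUSH 3  → [17, -1, 3]
STORE 0 → [17, -1]
LOAD 2  → [17, -1, -9]
DUP     → [17, -1, -9, -9]
LT      → [17, -1, 0]

-9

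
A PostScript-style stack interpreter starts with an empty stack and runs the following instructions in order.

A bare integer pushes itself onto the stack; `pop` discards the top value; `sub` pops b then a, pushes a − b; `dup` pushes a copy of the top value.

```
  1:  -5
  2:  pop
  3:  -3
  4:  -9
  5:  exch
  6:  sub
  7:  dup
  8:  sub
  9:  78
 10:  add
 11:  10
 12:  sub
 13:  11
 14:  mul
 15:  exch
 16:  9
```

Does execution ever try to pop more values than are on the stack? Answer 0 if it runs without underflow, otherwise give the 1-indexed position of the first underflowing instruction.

-5   -> -5
pop  -> (empty)
-3   -> -3
-9   -> -3 -9
exch -> -9 -3
sub  -> -6
dup  -> -6 -6
sub  -> 0
78   -> 0 78
add  -> 78
10   -> 78 10
sub  -> 68
11   -> 68 11
mul  -> 748
exch  — needs 2 operands, stack has 1 → underflow

15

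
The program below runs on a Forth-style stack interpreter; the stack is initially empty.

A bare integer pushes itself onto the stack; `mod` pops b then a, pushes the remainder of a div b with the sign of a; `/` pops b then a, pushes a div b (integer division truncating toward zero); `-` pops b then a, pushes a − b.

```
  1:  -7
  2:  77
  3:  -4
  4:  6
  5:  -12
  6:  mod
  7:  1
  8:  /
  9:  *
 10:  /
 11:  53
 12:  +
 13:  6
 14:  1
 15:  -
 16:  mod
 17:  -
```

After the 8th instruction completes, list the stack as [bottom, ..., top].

[-7, 77, -4, 6]

-7  -> -7
77  -> -7 77
-4  -> -7 77 -4
6   -> -7 77 -4 6
-12 -> -7 77 -4 6 -12
mod -> -7 77 -4 6
1   -> -7 77 -4 6 1
/   -> -7 77 -4 6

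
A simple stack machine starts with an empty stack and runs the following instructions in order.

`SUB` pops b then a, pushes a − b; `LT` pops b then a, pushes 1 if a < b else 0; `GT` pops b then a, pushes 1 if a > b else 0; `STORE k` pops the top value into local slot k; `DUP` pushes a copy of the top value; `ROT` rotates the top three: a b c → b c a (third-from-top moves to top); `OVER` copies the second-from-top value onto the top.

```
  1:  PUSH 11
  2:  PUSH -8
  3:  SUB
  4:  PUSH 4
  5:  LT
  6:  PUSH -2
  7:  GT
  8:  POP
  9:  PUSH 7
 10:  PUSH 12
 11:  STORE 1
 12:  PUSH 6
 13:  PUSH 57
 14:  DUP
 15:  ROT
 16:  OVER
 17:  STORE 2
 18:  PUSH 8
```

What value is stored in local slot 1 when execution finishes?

12

PUSH 11 → 11
PUSH -8 → 11 -8
SUB     → 19
PUSH 4  → 19 4
LT      → 0
PUSH -2 → 0 -2
GT      → 1
POP     → (empty)
PUSH 7  → 7
PUSH 12 → 7 12
STORE 1 → 7
PUSH 6  → 7 6
PUSH 57 → 7 6 57
DUP     → 7 6 57 57
ROT     → 7 57 57 6
OVER    → 7 57 57 6 57
STORE 2 → 7 57 57 6
PUSH 8  → 7 57 57 6 8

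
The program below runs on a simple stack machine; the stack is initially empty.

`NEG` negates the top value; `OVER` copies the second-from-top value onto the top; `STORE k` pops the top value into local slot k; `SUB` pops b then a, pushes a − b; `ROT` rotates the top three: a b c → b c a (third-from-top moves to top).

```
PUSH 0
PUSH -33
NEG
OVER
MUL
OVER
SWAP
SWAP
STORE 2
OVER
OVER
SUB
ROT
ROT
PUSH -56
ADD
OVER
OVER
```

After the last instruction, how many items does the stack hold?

PUSH 0   -> 0
PUSH -33 -> 0 -33
NEG      -> 0 33
OVER     -> 0 33 0
MUL      -> 0 0
OVER     -> 0 0 0
SWAP     -> 0 0 0
SWAP     -> 0 0 0
STORE 2  -> 0 0
OVER     -> 0 0 0
OVER     -> 0 0 0 0
SUB      -> 0 0 0
ROT      -> 0 0 0
ROT      -> 0 0 0
PUSH -56 -> 0 0 0 -56
ADD      -> 0 0 -56
OVER     -> 0 0 -56 0
OVER     -> 0 0 -56 0 -56

5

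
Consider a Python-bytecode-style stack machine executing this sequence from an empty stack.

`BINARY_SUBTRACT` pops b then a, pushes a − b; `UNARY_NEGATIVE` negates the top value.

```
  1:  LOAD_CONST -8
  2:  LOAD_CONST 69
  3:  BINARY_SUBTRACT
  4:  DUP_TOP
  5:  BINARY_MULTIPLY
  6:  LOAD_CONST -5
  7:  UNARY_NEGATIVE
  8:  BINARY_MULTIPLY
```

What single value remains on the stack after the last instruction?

LOAD_CONST -8    -8
LOAD_CONST 69    -8 69
BINARY_SUBTRACT  -77
DUP_TOP          -77 -77
BINARY_MULTIPLY  5929
LOAD_CONST -5    5929 -5
UNARY_NEGATIVE   5929 5
BINARY_MULTIPLY  29645

29645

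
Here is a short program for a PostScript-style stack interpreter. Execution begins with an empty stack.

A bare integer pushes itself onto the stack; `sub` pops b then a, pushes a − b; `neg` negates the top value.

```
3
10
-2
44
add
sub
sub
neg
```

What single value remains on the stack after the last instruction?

3   : [3]
10  : [3, 10]
-2  : [3, 10, -2]
44  : [3, 10, -2, 44]
add : [3, 10, 42]
sub : [3, -32]
sub : [35]
neg : [-35]

-35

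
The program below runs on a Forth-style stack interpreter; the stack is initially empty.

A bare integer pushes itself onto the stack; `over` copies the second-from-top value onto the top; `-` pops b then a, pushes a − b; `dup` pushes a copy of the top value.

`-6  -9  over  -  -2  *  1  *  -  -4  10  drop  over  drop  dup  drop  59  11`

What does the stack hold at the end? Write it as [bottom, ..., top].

[-12, -4, 59, 11]

-6    -6
-9    -6 -9
over  -6 -9 -6
-     -6 -3
-2    -6 -3 -2
*     -6 6
1     -6 6 1
*     -6 6
-     -12
-4    -12 -4
10    -12 -4 10
drop  -12 -4
over  -12 -4 -12
drop  -12 -4
dup   -12 -4 -4
drop  -12 -4
59    -12 -4 59
11    -12 -4 59 11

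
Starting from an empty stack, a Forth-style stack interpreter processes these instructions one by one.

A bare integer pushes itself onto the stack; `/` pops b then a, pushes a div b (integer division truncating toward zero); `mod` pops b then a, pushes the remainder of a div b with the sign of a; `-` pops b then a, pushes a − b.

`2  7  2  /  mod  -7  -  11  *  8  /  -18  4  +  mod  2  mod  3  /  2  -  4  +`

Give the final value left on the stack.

2

2    2
7    2 7
2    2 7 2
/    2 3
mod  2
-7   2 -7
-    9
11   9 11
*    99
8    99 8
/    12
-18  12 -18
4    12 -18 4
+    12 -14
mod  12
2    12 2
mod  0
3    0 3
/    0
2    0 2
-    -2
4    -2 4
+    2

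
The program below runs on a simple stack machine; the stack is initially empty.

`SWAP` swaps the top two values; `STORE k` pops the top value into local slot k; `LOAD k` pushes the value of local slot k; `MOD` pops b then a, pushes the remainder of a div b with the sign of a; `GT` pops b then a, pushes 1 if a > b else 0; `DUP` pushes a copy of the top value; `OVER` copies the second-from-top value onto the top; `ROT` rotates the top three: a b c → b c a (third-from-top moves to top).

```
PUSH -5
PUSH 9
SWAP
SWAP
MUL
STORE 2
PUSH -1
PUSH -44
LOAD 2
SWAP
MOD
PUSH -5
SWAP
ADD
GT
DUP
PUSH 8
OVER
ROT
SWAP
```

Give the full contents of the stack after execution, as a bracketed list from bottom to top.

[1, 8, 1, 1]

PUSH -5  : [-5]
PUSH 9   : [-5, 9]
SWAP     : [9, -5]
SWAP     : [-5, 9]
MUL      : [-45]
STORE 2  : []
PUSH -1  : [-1]
PUSH -44 : [-1, -44]
LOAD 2   : [-1, -44, -45]
SWAP     : [-1, -45, -44]
MOD      : [-1, -1]
PUSH -5  : [-1, -1, -5]
SWAP     : [-1, -5, -1]
ADD      : [-1, -6]
GT       : [1]
DUP      : [1, 1]
PUSH 8   : [1, 1, 8]
OVER     : [1, 1, 8, 1]
ROT      : [1, 8, 1, 1]
SWAP     : [1, 8, 1, 1]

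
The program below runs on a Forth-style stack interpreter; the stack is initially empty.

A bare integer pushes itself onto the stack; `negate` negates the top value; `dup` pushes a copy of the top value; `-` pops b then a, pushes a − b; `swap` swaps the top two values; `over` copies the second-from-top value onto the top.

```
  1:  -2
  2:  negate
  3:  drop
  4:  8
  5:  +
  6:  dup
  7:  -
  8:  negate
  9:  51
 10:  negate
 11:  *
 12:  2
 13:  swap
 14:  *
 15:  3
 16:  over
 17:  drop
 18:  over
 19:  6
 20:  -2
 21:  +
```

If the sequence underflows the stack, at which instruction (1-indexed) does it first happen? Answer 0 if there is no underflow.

-2     : -2
negate : 2
drop   : (empty)
8      : 8
+  — needs 2 operands, stack has 1 → underflow

5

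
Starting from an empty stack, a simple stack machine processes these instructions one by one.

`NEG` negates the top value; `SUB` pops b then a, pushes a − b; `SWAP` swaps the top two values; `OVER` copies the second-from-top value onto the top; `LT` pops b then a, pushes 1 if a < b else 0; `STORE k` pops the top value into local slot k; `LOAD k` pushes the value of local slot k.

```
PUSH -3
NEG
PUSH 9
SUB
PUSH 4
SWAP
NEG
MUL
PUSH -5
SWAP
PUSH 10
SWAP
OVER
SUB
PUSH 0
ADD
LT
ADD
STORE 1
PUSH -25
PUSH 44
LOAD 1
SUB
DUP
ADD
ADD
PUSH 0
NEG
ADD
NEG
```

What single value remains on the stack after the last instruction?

-71

PUSH -3   -3
NEG       3
PUSH 9    3 9
SUB       -6
PUSH 4    -6 4
SWAP      4 -6
NEG       4 6
MUL       24
PUSH -5   24 -5
SWAP      -5 24
PUSH 10   -5 24 10
SWAP      -5 10 24
OVER      -5 10 24 10
SUB       -5 10 14
PUSH 0    -5 10 14 0
ADD       -5 10 14
LT        -5 1
ADD       -4
STORE 1   (empty)
PUSH -25  -25
PUSH 44   -25 44
LOAD 1    -25 44 -4
SUB       -25 48
DUP       -25 48 48
ADD       -25 96
ADD       71
PUSH 0    71 0
NEG       71 0
ADD       71
NEG       -71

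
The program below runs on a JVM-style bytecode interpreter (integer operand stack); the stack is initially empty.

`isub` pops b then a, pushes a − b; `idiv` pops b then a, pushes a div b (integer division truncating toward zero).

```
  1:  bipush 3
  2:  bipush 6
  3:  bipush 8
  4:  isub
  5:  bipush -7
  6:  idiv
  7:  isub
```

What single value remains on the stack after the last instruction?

bipush 3  : 3
bipush 6  : 3 6
bipush 8  : 3 6 8
isub      : 3 -2
bipush -7 : 3 -2 -7
idiv      : 3 0
isub      : 3

3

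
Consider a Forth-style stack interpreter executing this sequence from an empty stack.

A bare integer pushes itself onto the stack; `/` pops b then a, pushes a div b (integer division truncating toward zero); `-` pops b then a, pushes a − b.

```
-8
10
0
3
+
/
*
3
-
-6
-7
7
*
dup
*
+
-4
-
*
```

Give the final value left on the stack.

-8  : [-8]
10  : [-8, 10]
0   : [-8, 10, 0]
3   : [-8, 10, 0, 3]
+   : [-8, 10, 3]
/   : [-8, 3]
*   : [-24]
3   : [-24, 3]
-   : [-27]
-6  : [-27, -6]
-7  : [-27, -6, -7]
7   : [-27, -6, -7, 7]
*   : [-27, -6, -49]
dup : [-27, -6, -49, -49]
*   : [-27, -6, 2401]
+   : [-27, 2395]
-4  : [-27, 2395, -4]
-   : [-27, 2399]
*   : [-64773]

-64773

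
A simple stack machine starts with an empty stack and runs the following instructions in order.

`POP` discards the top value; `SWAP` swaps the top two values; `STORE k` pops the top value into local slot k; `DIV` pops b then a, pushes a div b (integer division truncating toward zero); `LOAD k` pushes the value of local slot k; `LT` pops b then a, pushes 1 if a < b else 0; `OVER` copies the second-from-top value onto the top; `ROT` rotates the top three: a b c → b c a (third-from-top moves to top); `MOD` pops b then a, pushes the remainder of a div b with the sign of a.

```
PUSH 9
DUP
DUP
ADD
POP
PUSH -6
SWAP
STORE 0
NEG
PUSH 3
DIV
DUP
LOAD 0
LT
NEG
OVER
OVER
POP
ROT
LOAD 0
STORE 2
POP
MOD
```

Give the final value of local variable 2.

PUSH 9   [9]
DUP      [9, 9]
DUP      [9, 9, 9]
ADD      [9, 18]
POP      [9]
PUSH -6  [9, -6]
SWAP     [-6, 9]
STORE 0  [-6]
NEG      [6]
PUSH 3   [6, 3]
DIV      [2]
DUP      [2, 2]
LOAD 0   [2, 2, 9]
LT       [2, 1]
NEG      [2, -1]
OVER     [2, -1, 2]
OVER     [2, -1, 2, -1]
POP      [2, -1, 2]
ROT      [-1, 2, 2]
LOAD 0   [-1, 2, 2, 9]
STORE 2  [-1, 2, 2]
POP      [-1, 2]
MOD      [-1]

9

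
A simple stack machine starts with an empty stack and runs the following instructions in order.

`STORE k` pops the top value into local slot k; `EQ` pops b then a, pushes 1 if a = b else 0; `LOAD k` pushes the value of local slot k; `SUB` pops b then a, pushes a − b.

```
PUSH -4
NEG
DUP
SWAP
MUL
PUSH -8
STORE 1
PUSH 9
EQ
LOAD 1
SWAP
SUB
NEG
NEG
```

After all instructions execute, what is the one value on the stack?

PUSH -4 → [-4]
NEG     → [4]
DUP     → [4, 4]
SWAP    → [4, 4]
MUL     → [16]
PUSH -8 → [16, -8]
STORE 1 → [16]
PUSH 9  → [16, 9]
EQ      → [0]
LOAD 1  → [0, -8]
SWAP    → [-8, 0]
SUB     → [-8]
NEG     → [8]
NEG     → [-8]

-8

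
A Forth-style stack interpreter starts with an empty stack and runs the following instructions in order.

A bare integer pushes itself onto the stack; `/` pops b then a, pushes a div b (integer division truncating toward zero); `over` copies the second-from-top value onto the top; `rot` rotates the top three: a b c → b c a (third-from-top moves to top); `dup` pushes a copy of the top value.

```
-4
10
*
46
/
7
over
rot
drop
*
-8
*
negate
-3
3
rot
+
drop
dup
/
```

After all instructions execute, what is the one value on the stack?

1

-4     : -4
10     : -4 10
*      : -40
46     : -40 46
/      : 0
7      : 0 7
over   : 0 7 0
rot    : 7 0 0
drop   : 7 0
*      : 0
-8     : 0 -8
*      : 0
negate : 0
-3     : 0 -3
3      : 0 -3 3
rot    : -3 3 0
+      : -3 3
drop   : -3
dup    : -3 -3
/      : 1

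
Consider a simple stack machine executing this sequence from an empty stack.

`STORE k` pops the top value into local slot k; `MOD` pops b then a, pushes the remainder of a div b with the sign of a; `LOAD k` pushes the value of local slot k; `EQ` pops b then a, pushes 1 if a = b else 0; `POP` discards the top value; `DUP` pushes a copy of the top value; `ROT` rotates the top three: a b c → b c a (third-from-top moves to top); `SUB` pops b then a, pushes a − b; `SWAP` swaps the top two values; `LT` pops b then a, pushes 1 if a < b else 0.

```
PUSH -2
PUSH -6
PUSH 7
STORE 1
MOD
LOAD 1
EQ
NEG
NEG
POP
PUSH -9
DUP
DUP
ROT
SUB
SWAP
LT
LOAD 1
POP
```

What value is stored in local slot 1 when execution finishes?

PUSH -2 → [-2]
PUSH -6 → [-2, -6]
PUSH 7  → [-2, -6, 7]
STORE 1 → [-2, -6]
MOD     → [-2]
LOAD 1  → [-2, 7]
EQ      → [0]
NEG     → [0]
NEG     → [0]
POP     → []
PUSH -9 → [-9]
DUP     → [-9, -9]
DUP     → [-9, -9, -9]
ROT     → [-9, -9, -9]
SUB     → [-9, 0]
SWAP    → [0, -9]
LT      → [0]
LOAD 1  → [0, 7]
POP     → [0]

7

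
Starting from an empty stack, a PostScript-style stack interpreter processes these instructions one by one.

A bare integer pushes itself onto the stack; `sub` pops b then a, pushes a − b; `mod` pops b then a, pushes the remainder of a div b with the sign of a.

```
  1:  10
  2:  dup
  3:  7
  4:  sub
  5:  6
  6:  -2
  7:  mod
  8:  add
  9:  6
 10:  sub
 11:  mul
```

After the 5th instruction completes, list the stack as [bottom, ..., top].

[10, 3, 6]

10  -> 10
dup -> 10 10
7   -> 10 10 7
sub -> 10 3
6   -> 10 3 6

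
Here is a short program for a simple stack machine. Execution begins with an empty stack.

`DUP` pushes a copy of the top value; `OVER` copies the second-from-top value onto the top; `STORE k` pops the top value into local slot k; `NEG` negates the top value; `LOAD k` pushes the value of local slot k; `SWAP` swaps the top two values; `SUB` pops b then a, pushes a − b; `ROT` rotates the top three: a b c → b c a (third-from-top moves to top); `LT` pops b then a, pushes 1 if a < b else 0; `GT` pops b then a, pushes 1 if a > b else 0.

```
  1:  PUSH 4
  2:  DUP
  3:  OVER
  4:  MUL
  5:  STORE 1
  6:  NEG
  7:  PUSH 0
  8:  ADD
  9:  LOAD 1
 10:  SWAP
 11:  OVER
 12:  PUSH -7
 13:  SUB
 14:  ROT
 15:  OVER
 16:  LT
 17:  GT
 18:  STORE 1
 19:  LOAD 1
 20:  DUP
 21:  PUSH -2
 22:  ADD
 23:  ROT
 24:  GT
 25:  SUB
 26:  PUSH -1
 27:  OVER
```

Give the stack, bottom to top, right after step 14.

PUSH 4  → [4]
DUP     → [4, 4]
OVER    → [4, 4, 4]
MUL     → [4, 16]
STORE 1 → [4]
NEG     → [-4]
PUSH 0  → [-4, 0]
ADD     → [-4]
LOAD 1  → [-4, 16]
SWAP    → [16, -4]
OVER    → [16, -4, 16]
PUSH -7 → [16, -4, 16, -7]
SUB     → [16, -4, 23]
ROT     → [-4, 23, 16]

[-4, 23, 16]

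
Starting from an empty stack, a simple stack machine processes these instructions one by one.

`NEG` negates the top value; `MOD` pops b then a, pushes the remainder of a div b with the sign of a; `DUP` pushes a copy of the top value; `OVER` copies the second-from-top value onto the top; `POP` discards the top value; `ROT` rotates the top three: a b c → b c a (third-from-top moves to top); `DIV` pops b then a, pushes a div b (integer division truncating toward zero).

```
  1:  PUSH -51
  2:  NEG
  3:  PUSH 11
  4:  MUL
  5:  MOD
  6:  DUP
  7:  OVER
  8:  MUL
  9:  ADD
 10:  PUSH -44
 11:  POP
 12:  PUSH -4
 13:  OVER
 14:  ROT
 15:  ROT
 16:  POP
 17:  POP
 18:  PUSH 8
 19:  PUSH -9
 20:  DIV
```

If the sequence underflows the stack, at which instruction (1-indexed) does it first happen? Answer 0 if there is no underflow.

PUSH -51  -51
NEG       51
PUSH 11   51 11
MUL       561
MOD  — needs 2 operands, stack has 1 → underflow

5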